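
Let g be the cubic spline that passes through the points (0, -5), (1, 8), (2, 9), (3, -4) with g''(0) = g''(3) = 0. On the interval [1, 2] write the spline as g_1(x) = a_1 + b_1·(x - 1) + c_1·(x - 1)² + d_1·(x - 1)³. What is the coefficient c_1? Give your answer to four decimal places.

-6.8000

Put M_i = g'' at the i-th knot. Here h = (1, 1, 1) and Δ = (13, 1, -13), so the interior equations h_(i-1)·M_(i-1) + 2(h_(i-1)+h_i)·M_i + h_i·M_(i+1) = 6(Δ_i − Δ_(i-1)) read
  1·M_0 + 4·M_1 + 1·M_2 = 6(Δ_1 - Δ_0) = -72
  1·M_1 + 4·M_2 + 1·M_3 = 6(Δ_2 - Δ_1) = -84
Natural end conditions: M_0 = M_3 = 0.
Solving: M_0 = 0, M_1 = -68/5, M_2 = -88/5, M_3 = 0.
On [1, 2], with g_1(x) = a_1 + b_1·(x - 1) + c_1·(x - 1)² + d_1·(x - 1)³: c_1 = M_1/2 = -34/5, d_1 = (M_2 - M_1)/(6h_1) = -2/3, b_1 = Δ_1 - h_1(2M_1 + M_2)/6 = 127/15.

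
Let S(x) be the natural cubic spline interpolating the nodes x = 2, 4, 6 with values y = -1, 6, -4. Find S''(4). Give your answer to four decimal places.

Let M_i = S''(x_i). Step sizes h_i = 2, 2; slopes of the chords Δ_i = (y_(i+1) - y_i)/h_i = 7/2, -5.
  2·M_0 + 8·M_1 + 2·M_2 = 6(Δ_1 - Δ_0) = -51
Natural end conditions: M_0 = M_2 = 0.
Forward elimination and back-substitution give M_0 = 0, M_1 = -51/8, M_2 = 0.

-6.3750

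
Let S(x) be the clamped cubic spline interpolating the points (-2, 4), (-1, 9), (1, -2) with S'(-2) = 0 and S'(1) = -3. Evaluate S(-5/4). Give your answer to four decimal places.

With m_i denoting the second derivative at x_i, h_i = 1, 2, and Δ_i = (y_(i+1) − y_i)/h_i = 5, -11/2:
  1·m_0 + 6·m_1 + 2·m_2 = 6(Δ_1 - Δ_0) = -63
Clamped end conditions give two more equations: 2h_0·m_0 + h_0·m_1 = 6(Δ_0 - S'(-2)) = 30 and h_1·m_1 + 2h_1·m_2 = 6(S'(1) - Δ_1) = 15.
Hence m_0 = 49/2, m_1 = -19, m_2 = 53/4.
On [-2, -1], S(x) = 4 + 0·(x + 2) + 49/4·(x + 2)² - 29/4·(x + 2)³.
With (x + 2) = 3/4: S(-5/4) = 2005/256.

7.8320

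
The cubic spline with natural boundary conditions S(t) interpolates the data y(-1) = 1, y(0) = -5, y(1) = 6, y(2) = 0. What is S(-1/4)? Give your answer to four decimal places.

-5.3594

With m_i denoting the second derivative at x_i, h_i = 1, 1, 1, and Δ_i = (y_(i+1) − y_i)/h_i = -6, 11, -6:
  1·m_0 + 4·m_1 + 1·m_2 = 6(Δ_1 - Δ_0) = 102
  1·m_1 + 4·m_2 + 1·m_3 = 6(Δ_2 - Δ_1) = -102
Natural end conditions: m_0 = m_3 = 0.
Solving the tridiagonal system: m_0 = 0, m_1 = 34, m_2 = -34, m_3 = 0.
On [-1, 0], S(t) = 1 - 35/3·(t + 1) + 0·(t + 1)² + 17/3·(t + 1)³.
With (t + 1) = 3/4: S(-1/4) = -343/64.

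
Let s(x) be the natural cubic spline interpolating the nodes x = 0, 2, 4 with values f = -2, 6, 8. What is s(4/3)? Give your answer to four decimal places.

3.8889

With σ_i denoting the second derivative at x_i, h_i = 2, 2, and Δ_i = (y_(i+1) − y_i)/h_i = 4, 1:
  2·σ_0 + 8·σ_1 + 2·σ_2 = 6(Δ_1 - Δ_0) = -18
Natural end conditions: σ_0 = σ_2 = 0.
Solving the tridiagonal system: σ_0 = 0, σ_1 = -9/4, σ_2 = 0.
On [0, 2], s(x) = -2 + 19/4·x + 0·x² - 3/16·x³.
With x = 4/3: s(4/3) = 35/9.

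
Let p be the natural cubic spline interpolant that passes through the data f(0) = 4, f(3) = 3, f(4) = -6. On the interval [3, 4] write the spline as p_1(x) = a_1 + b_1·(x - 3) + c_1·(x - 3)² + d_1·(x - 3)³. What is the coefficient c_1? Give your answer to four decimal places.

-3.2500

Put M_i = p'' at the i-th knot. Here h = (3, 1) and Δ = (-1/3, -9), so the interior equations h_(i-1)·M_(i-1) + 2(h_(i-1)+h_i)·M_i + h_i·M_(i+1) = 6(Δ_i − Δ_(i-1)) read
  3·M_0 + 8·M_1 + 1·M_2 = 6(Δ_1 - Δ_0) = -52
Natural end conditions: M_0 = M_2 = 0.
Hence M_0 = 0, M_1 = -13/2, M_2 = 0.
On [3, 4], with p_1(x) = a_1 + b_1·(x - 3) + c_1·(x - 3)² + d_1·(x - 3)³: c_1 = M_1/2 = -13/4, d_1 = (M_2 - M_1)/(6h_1) = 13/12, b_1 = Δ_1 - h_1(2M_1 + M_2)/6 = -41/6.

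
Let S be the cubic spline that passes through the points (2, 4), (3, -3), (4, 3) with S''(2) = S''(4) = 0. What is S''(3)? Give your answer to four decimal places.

19.5000

Put m_i = S'' at the i-th knot. Here h = (1, 1) and Δ = (-7, 6), so the interior equations h_(i-1)·m_(i-1) + 2(h_(i-1)+h_i)·m_i + h_i·m_(i+1) = 6(Δ_i − Δ_(i-1)) read
  1·m_0 + 4·m_1 + 1·m_2 = 6(Δ_1 - Δ_0) = 78
Natural end conditions: m_0 = m_2 = 0.
Forward elimination and back-substitution give m_0 = 0, m_1 = 39/2, m_2 = 0.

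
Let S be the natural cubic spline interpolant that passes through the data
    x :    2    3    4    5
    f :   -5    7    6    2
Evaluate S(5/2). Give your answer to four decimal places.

Let M_i = S''(x_i). Step sizes h_i = 1, 1, 1; slopes of the chords Δ_i = (y_(i+1) - y_i)/h_i = 12, -1, -4.
  1·M_0 + 4·M_1 + 1·M_2 = 6(Δ_1 - Δ_0) = -78
  1·M_1 + 4·M_2 + 1·M_3 = 6(Δ_2 - Δ_1) = -18
Natural end conditions: M_0 = M_3 = 0.
Solving the tridiagonal system: M_0 = 0, M_1 = -98/5, M_2 = 2/5, M_3 = 0.
On [2, 3], S(x) = -5 + 229/15·(x - 2) + 0·(x - 2)² - 49/15·(x - 2)³.
With (x - 2) = 1/2: S(5/2) = 89/40.

2.2250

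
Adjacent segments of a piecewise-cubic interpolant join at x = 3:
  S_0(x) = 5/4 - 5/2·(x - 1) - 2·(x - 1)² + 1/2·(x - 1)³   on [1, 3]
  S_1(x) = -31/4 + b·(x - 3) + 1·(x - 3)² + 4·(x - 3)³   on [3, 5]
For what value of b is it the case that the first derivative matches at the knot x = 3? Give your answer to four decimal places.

S_0'(x) = -5/2 - 4·(x - 1) + 3/2·(x - 1)², so S_0'(3) = -9/2. On the right, S_1'(3) = b, so b = -9/2.

-4.5000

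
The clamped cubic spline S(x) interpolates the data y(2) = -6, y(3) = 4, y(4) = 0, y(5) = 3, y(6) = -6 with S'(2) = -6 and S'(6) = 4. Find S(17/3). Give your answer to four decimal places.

Put σ_i = S'' at the i-th knot. Here h = (1, 1, 1, 1) and Δ = (10, -4, 3, -9), so the interior equations h_(i-1)·σ_(i-1) + 2(h_(i-1)+h_i)·σ_i + h_i·σ_(i+1) = 6(Δ_i − Δ_(i-1)) read
  1·σ_0 + 4·σ_1 + 1·σ_2 = 6(Δ_1 - Δ_0) = -84
  1·σ_1 + 4·σ_2 + 1·σ_3 = 6(Δ_2 - Δ_1) = 42
  1·σ_2 + 4·σ_3 + 1·σ_4 = 6(Δ_3 - Δ_2) = -72
Clamped end conditions give two more equations: 2h_0·σ_0 + h_0·σ_1 = 6(Δ_0 - S'(2)) = 96 and h_3·σ_3 + 2h_3·σ_4 = 6(S'(6) - Δ_3) = 78.
Solving the tridiagonal system: σ_0 = 143/2, σ_1 = -47, σ_2 = 65/2, σ_3 = -41, σ_4 = 119/2.
On [5, 6], S(x) = 3 - 21/4·(x - 5) - 41/2·(x - 5)² + 67/4·(x - 5)³.
With (x - 5) = 2/3: S(17/3) = -251/54.

-4.6481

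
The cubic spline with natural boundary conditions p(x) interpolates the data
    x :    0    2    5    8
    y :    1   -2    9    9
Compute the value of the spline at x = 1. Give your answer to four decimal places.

-1.4865

Write m_i for p''(x_i). With h_i = 2, 3, 3 and divided differences Δ_i = -3/2, 11/3, 0, the continuity of p' gives the tridiagonal system
  2·m_0 + 10·m_1 + 3·m_2 = 6(Δ_1 - Δ_0) = 31
  3·m_1 + 12·m_2 + 3·m_3 = 6(Δ_2 - Δ_1) = -22
Natural end conditions: m_0 = m_3 = 0.
Solving: m_0 = 0, m_1 = 146/37, m_2 = -313/111, m_3 = 0.
On [0, 2], p(x) = 1 - 625/222·x + 0·x² + 73/222·x³.
With x = 1: p(1) = -55/37.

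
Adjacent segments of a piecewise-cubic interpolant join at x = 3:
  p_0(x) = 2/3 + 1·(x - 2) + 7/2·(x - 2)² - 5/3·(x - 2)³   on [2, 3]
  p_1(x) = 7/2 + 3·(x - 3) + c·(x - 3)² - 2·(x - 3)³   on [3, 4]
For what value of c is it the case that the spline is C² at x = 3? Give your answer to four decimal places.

p_0''(x) = 7 - 10·(x - 2), so p_0''(3) = -3. On the right, p_1''(3) = 2c, so c = -3/2.

-1.5000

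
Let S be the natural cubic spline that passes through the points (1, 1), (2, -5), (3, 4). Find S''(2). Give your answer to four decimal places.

22.5000

With m_i denoting the second derivative at x_i, h_i = 1, 1, and Δ_i = (y_(i+1) − y_i)/h_i = -6, 9:
  1·m_0 + 4·m_1 + 1·m_2 = 6(Δ_1 - Δ_0) = 90
Natural end conditions: m_0 = m_2 = 0.
Solving the tridiagonal system: m_0 = 0, m_1 = 45/2, m_2 = 0.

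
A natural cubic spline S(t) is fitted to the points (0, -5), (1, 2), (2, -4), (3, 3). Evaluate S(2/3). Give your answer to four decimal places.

1.2716

With M_i denoting the second derivative at x_i, h_i = 1, 1, 1, and Δ_i = (y_(i+1) − y_i)/h_i = 7, -6, 7:
  1·M_0 + 4·M_1 + 1·M_2 = 6(Δ_1 - Δ_0) = -78
  1·M_1 + 4·M_2 + 1·M_3 = 6(Δ_2 - Δ_1) = 78
Natural end conditions: M_0 = M_3 = 0.
Forward elimination and back-substitution give M_0 = 0, M_1 = -26, M_2 = 26, M_3 = 0.
On [0, 1], S(t) = -5 + 34/3·t + 0·t² - 13/3·t³.
With t = 2/3: S(2/3) = 103/81.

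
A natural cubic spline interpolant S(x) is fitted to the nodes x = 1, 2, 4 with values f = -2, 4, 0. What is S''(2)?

With m_i denoting the second derivative at x_i, h_i = 1, 2, and Δ_i = (y_(i+1) − y_i)/h_i = 6, -2:
  1·m_0 + 6·m_1 + 2·m_2 = 6(Δ_1 - Δ_0) = -48
Natural end conditions: m_0 = m_2 = 0.
Solving the tridiagonal system: m_0 = 0, m_1 = -8, m_2 = 0.

-8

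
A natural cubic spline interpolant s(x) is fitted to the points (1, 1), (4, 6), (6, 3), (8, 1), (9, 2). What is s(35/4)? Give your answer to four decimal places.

1.6771

Put σ_i = s'' at the i-th knot. Here h = (3, 2, 2, 1) and Δ = (5/3, -3/2, -1, 1), so the interior equations h_(i-1)·σ_(i-1) + 2(h_(i-1)+h_i)·σ_i + h_i·σ_(i+1) = 6(Δ_i − Δ_(i-1)) read
  3·σ_0 + 10·σ_1 + 2·σ_2 = 6(Δ_1 - Δ_0) = -19
  2·σ_1 + 8·σ_2 + 2·σ_3 = 6(Δ_2 - Δ_1) = 3
  2·σ_2 + 6·σ_3 + 1·σ_4 = 6(Δ_3 - Δ_2) = 12
Natural end conditions: σ_0 = σ_4 = 0.
Forward elimination and back-substitution give σ_0 = 0, σ_1 = -103/52, σ_2 = 21/52, σ_3 = 97/52, σ_4 = 0.
On [8, 9], s(x) = 1 + 59/156·(x - 8) + 97/104·(x - 8)² - 97/312·(x - 8)³.
With (x - 8) = 3/4: s(35/4) = 11163/6656.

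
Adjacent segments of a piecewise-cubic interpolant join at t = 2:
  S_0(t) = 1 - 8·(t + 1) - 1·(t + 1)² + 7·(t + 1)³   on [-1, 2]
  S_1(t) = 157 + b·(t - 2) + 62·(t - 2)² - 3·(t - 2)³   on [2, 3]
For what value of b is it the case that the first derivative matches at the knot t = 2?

S_0'(t) = -8 - 2·(t + 1) + 21·(t + 1)², so S_0'(2) = 175. On the right, S_1'(2) = b, so b = 175.

175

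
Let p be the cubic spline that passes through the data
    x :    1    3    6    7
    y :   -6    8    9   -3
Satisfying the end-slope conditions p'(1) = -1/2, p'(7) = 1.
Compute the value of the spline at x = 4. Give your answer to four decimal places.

Write M_i for p''(x_i). With h_i = 2, 3, 1 and divided differences Δ_i = 7, 1/3, -12, the continuity of p' gives the tridiagonal system
  2·M_0 + 10·M_1 + 3·M_2 = 6(Δ_1 - Δ_0) = -40
  3·M_1 + 8·M_2 + 1·M_3 = 6(Δ_2 - Δ_1) = -74
Clamped end conditions give two more equations: 2h_0·M_0 + h_0·M_1 = 6(Δ_0 - p'(1)) = 45 and h_2·M_2 + 2h_2·M_3 = 6(p'(7) - Δ_2) = 78.
Forward elimination and back-substitution give M_0 = 482/39, M_1 = -173/78, M_2 = -553/39, M_3 = 3595/78.
On [3, 6], p(x) = 8 + 376/39·(x - 3) - 173/156·(x - 3)² - 311/468·(x - 3)³.
With (x - 3) = 1: p(4) = 3713/234.

15.8675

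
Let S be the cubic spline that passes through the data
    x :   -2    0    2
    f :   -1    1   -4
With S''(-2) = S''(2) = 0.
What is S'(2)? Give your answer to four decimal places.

-3.3750

Let m_i = S''(x_i). Step sizes h_i = 2, 2; slopes of the chords Δ_i = (y_(i+1) - y_i)/h_i = 1, -5/2.
  2·m_0 + 8·m_1 + 2·m_2 = 6(Δ_1 - Δ_0) = -21
Natural end conditions: m_0 = m_2 = 0.
Solving the tridiagonal system: m_0 = 0, m_1 = -21/8, m_2 = 0.
On [0, 2], S'(x) = b_1 + 2c_1·x + 3d_1·x² with b_1 = Δ_1 - h_1(2m_1 + m_2)/6 = -3/4, c_1 = m_1/2 = -21/16, d_1 = (m_2 - m_1)/(6h_1) = 7/32. So S'(2) = -27/8.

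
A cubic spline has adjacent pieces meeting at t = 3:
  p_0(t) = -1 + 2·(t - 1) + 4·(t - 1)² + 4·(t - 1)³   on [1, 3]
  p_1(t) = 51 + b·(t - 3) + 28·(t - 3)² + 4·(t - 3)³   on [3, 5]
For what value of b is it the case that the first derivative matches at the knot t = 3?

p_0'(t) = 2 + 8·(t - 1) + 12·(t - 1)², so p_0'(3) = 66. On the right, p_1'(3) = b, so b = 66.

66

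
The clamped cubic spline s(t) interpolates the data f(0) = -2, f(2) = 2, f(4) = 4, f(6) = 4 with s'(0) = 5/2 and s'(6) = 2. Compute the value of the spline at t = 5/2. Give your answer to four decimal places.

With m_i denoting the second derivative at x_i, h_i = 2, 2, 2, and Δ_i = (y_(i+1) − y_i)/h_i = 2, 1, 0:
  2·m_0 + 8·m_1 + 2·m_2 = 6(Δ_1 - Δ_0) = -6
  2·m_1 + 8·m_2 + 2·m_3 = 6(Δ_2 - Δ_1) = -6
Clamped end conditions give two more equations: 2h_0·m_0 + h_0·m_1 = 6(Δ_0 - s'(0)) = -3 and h_2·m_2 + 2h_2·m_3 = 6(s'(6) - Δ_2) = 12.
Forward elimination and back-substitution give m_0 = -2/3, m_1 = -1/6, m_2 = -5/3, m_3 = 23/6.
On [2, 4], s(t) = 2 + 5/3·(t - 2) - 1/12·(t - 2)² - 1/8·(t - 2)³.
With (t - 2) = 1/2: s(5/2) = 179/64.

2.7969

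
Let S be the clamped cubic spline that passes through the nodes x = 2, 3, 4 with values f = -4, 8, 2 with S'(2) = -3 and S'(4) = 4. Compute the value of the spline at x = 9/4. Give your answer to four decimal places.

-2.7461

Put m_i = S'' at the i-th knot. Here h = (1, 1) and Δ = (12, -6), so the interior equations h_(i-1)·m_(i-1) + 2(h_(i-1)+h_i)·m_i + h_i·m_(i+1) = 6(Δ_i − Δ_(i-1)) read
  1·m_0 + 4·m_1 + 1·m_2 = 6(Δ_1 - Δ_0) = -108
Clamped end conditions give two more equations: 2h_0·m_0 + h_0·m_1 = 6(Δ_0 - S'(2)) = 90 and h_1·m_1 + 2h_1·m_2 = 6(S'(4) - Δ_1) = 60.
Solving the tridiagonal system: m_0 = 151/2, m_1 = -61, m_2 = 121/2.
On [2, 3], S(x) = -4 - 3·(x - 2) + 151/4·(x - 2)² - 91/4·(x - 2)³.
With (x - 2) = 1/4: S(9/4) = -703/256.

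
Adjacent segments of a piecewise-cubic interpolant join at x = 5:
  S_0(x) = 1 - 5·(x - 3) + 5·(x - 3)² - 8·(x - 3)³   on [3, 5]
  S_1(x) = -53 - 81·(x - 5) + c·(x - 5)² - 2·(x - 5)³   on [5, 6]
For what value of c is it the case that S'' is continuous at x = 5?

S_0''(x) = 10 - 48·(x - 3), so S_0''(5) = -86. On the right, S_1''(5) = 2c, so c = -43.

-43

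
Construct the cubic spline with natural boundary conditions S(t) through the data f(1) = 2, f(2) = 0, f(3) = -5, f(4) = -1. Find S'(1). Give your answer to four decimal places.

With M_i denoting the second derivative at x_i, h_i = 1, 1, 1, and Δ_i = (y_(i+1) − y_i)/h_i = -2, -5, 4:
  1·M_0 + 4·M_1 + 1·M_2 = 6(Δ_1 - Δ_0) = -18
  1·M_1 + 4·M_2 + 1·M_3 = 6(Δ_2 - Δ_1) = 54
Natural end conditions: M_0 = M_3 = 0.
Forward elimination and back-substitution give M_0 = 0, M_1 = -42/5, M_2 = 78/5, M_3 = 0.
On [1, 2], S'(t) = b_0 + 2c_0·(t - 1) + 3d_0·(t - 1)² with b_0 = Δ_0 - h_0(2M_0 + M_1)/6 = -3/5, c_0 = M_0/2 = 0, d_0 = (M_1 - M_0)/(6h_0) = -7/5. So S'(1) = -3/5.

-0.6000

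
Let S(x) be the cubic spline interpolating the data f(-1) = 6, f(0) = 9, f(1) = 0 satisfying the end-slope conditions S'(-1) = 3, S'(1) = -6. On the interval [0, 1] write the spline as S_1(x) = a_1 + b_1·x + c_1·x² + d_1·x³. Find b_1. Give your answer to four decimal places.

-3.7500

With M_i denoting the second derivative at x_i, h_i = 1, 1, and Δ_i = (y_(i+1) − y_i)/h_i = 3, -9:
  1·M_0 + 4·M_1 + 1·M_2 = 6(Δ_1 - Δ_0) = -72
Clamped end conditions give two more equations: 2h_0·M_0 + h_0·M_1 = 6(Δ_0 - S'(-1)) = 0 and h_1·M_1 + 2h_1·M_2 = 6(S'(1) - Δ_1) = 18.
Hence M_0 = 27/2, M_1 = -27, M_2 = 45/2.
On [0, 1], with S_1(x) = a_1 + b_1·x + c_1·x² + d_1·x³: c_1 = M_1/2 = -27/2, d_1 = (M_2 - M_1)/(6h_1) = 33/4, b_1 = Δ_1 - h_1(2M_1 + M_2)/6 = -15/4.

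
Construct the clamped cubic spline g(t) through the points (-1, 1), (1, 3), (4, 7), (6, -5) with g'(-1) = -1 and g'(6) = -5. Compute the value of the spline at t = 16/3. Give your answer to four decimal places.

-0.9475

Put M_i = g'' at the i-th knot. Here h = (2, 3, 2) and Δ = (1, 4/3, -6), so the interior equations h_(i-1)·M_(i-1) + 2(h_(i-1)+h_i)·M_i + h_i·M_(i+1) = 6(Δ_i − Δ_(i-1)) read
  2·M_0 + 10·M_1 + 3·M_2 = 6(Δ_1 - Δ_0) = 2
  3·M_1 + 10·M_2 + 2·M_3 = 6(Δ_2 - Δ_1) = -44
Clamped end conditions give two more equations: 2h_0·M_0 + h_0·M_1 = 6(Δ_0 - g'(-1)) = 12 and h_2·M_2 + 2h_2·M_3 = 6(g'(6) - Δ_2) = 6.
Solving: M_0 = 109/48, M_1 = 35/24, M_2 = -137/24, M_3 = 209/48.
On [4, 6], g(t) = 7 - 175/48·(t - 4) - 137/48·(t - 4)² + 161/192·(t - 4)³.
With (t - 4) = 4/3: g(16/3) = -307/324.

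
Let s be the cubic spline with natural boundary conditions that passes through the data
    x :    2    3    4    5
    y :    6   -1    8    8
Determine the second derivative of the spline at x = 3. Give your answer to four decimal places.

Put M_i = s'' at the i-th knot. Here h = (1, 1, 1) and Δ = (-7, 9, 0), so the interior equations h_(i-1)·M_(i-1) + 2(h_(i-1)+h_i)·M_i + h_i·M_(i+1) = 6(Δ_i − Δ_(i-1)) read
  1·M_0 + 4·M_1 + 1·M_2 = 6(Δ_1 - Δ_0) = 96
  1·M_1 + 4·M_2 + 1·M_3 = 6(Δ_2 - Δ_1) = -54
Natural end conditions: M_0 = M_3 = 0.
Solving the tridiagonal system: M_0 = 0, M_1 = 146/5, M_2 = -104/5, M_3 = 0.

29.2000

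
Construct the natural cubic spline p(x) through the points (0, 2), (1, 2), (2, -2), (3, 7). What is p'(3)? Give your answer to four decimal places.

12.7333

Put m_i = p'' at the i-th knot. Here h = (1, 1, 1) and Δ = (0, -4, 9), so the interior equations h_(i-1)·m_(i-1) + 2(h_(i-1)+h_i)·m_i + h_i·m_(i+1) = 6(Δ_i − Δ_(i-1)) read
  1·m_0 + 4·m_1 + 1·m_2 = 6(Δ_1 - Δ_0) = -24
  1·m_1 + 4·m_2 + 1·m_3 = 6(Δ_2 - Δ_1) = 78
Natural end conditions: m_0 = m_3 = 0.
Forward elimination and back-substitution give m_0 = 0, m_1 = -58/5, m_2 = 112/5, m_3 = 0.
On [2, 3], p'(x) = b_2 + 2c_2·(x - 2) + 3d_2·(x - 2)² with b_2 = Δ_2 - h_2(2m_2 + m_3)/6 = 23/15, c_2 = m_2/2 = 56/5, d_2 = (m_3 - m_2)/(6h_2) = -56/15. So p'(3) = 191/15.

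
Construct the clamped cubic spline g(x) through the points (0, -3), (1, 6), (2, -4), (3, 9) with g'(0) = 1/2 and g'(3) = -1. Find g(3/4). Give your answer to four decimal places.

Let M_i = g''(x_i). Step sizes h_i = 1, 1, 1; slopes of the chords Δ_i = (y_(i+1) - y_i)/h_i = 9, -10, 13.
  1·M_0 + 4·M_1 + 1·M_2 = 6(Δ_1 - Δ_0) = -114
  1·M_1 + 4·M_2 + 1·M_3 = 6(Δ_2 - Δ_1) = 138
Clamped end conditions give two more equations: 2h_0·M_0 + h_0·M_1 = 6(Δ_0 - g'(0)) = 51 and h_2·M_2 + 2h_2·M_3 = 6(g'(3) - Δ_2) = -84.
Forward elimination and back-substitution give M_0 = 276/5, M_1 = -297/5, M_2 = 342/5, M_3 = -381/5.
On [0, 1], g(x) = -3 + 1/2·x + 138/5·x² - 191/10·x³.
With x = 3/4: g(3/4) = 3099/640.

4.8422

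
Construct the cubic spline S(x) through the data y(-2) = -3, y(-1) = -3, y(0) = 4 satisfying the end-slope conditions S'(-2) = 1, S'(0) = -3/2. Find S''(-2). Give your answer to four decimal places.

-14.7500

Write M_i for S''(x_i). With h_i = 1, 1 and divided differences Δ_i = 0, 7, the continuity of S' gives the tridiagonal system
  1·M_0 + 4·M_1 + 1·M_2 = 6(Δ_1 - Δ_0) = 42
Clamped end conditions give two more equations: 2h_0·M_0 + h_0·M_1 = 6(Δ_0 - S'(-2)) = -6 and h_1·M_1 + 2h_1·M_2 = 6(S'(0) - Δ_1) = -51.
Forward elimination and back-substitution give M_0 = -59/4, M_1 = 47/2, M_2 = -149/4.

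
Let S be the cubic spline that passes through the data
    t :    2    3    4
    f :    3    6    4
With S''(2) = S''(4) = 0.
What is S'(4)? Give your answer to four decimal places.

Put M_i = S'' at the i-th knot. Here h = (1, 1) and Δ = (3, -2), so the interior equations h_(i-1)·M_(i-1) + 2(h_(i-1)+h_i)·M_i + h_i·M_(i+1) = 6(Δ_i − Δ_(i-1)) read
  1·M_0 + 4·M_1 + 1·M_2 = 6(Δ_1 - Δ_0) = -30
Natural end conditions: M_0 = M_2 = 0.
Hence M_0 = 0, M_1 = -15/2, M_2 = 0.
On [3, 4], S'(t) = b_1 + 2c_1·(t - 3) + 3d_1·(t - 3)² with b_1 = Δ_1 - h_1(2M_1 + M_2)/6 = 1/2, c_1 = M_1/2 = -15/4, d_1 = (M_2 - M_1)/(6h_1) = 5/4. So S'(4) = -13/4.

-3.2500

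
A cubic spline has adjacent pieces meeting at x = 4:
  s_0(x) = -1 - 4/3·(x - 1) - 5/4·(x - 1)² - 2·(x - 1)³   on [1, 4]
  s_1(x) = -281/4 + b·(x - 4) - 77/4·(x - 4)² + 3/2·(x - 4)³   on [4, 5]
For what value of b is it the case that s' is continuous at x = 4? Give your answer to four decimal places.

s_0'(x) = -4/3 - 5/2·(x - 1) - 6·(x - 1)², so s_0'(4) = -377/6. On the right, s_1'(4) = b, so b = -377/6.

-62.8333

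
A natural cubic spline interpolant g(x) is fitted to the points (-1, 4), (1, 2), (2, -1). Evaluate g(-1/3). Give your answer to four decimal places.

3.7284

Let M_i = g''(x_i). Step sizes h_i = 2, 1; slopes of the chords Δ_i = (y_(i+1) - y_i)/h_i = -1, -3.
  2·M_0 + 6·M_1 + 1·M_2 = 6(Δ_1 - Δ_0) = -12
Natural end conditions: M_0 = M_2 = 0.
Forward elimination and back-substitution give M_0 = 0, M_1 = -2, M_2 = 0.
On [-1, 1], g(x) = 4 - 1/3·(x + 1) + 0·(x + 1)² - 1/6·(x + 1)³.
With (x + 1) = 2/3: g(-1/3) = 302/81.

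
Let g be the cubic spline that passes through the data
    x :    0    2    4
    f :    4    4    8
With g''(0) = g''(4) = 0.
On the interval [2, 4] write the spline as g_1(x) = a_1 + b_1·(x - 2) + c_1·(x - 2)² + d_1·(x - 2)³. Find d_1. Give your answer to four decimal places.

Let m_i = g''(x_i). Step sizes h_i = 2, 2; slopes of the chords Δ_i = (y_(i+1) - y_i)/h_i = 0, 2.
  2·m_0 + 8·m_1 + 2·m_2 = 6(Δ_1 - Δ_0) = 12
Natural end conditions: m_0 = m_2 = 0.
Solving the tridiagonal system: m_0 = 0, m_1 = 3/2, m_2 = 0.
On [2, 4], with g_1(x) = a_1 + b_1·(x - 2) + c_1·(x - 2)² + d_1·(x - 2)³: c_1 = m_1/2 = 3/4, d_1 = (m_2 - m_1)/(6h_1) = -1/8, b_1 = Δ_1 - h_1(2m_1 + m_2)/6 = 1.

-0.1250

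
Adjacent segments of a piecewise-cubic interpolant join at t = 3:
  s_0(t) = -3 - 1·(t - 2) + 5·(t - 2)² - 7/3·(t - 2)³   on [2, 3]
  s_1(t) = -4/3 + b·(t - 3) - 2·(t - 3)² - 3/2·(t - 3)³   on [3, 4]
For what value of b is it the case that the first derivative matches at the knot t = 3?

2

s_0'(t) = -1 + 10·(t - 2) - 7·(t - 2)², so s_0'(3) = 2. On the right, s_1'(3) = b, so b = 2.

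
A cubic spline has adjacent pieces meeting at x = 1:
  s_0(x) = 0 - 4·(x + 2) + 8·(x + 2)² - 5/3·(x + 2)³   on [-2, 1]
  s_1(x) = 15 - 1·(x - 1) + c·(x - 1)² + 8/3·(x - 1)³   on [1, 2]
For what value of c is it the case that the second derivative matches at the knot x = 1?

-7

s_0''(x) = 16 - 10·(x + 2), so s_0''(1) = -14. On the right, s_1''(1) = 2c, so c = -7.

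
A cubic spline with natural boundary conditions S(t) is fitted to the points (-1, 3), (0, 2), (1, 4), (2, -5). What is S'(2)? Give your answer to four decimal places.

-12.1333

Let m_i = S''(x_i). Step sizes h_i = 1, 1, 1; slopes of the chords Δ_i = (y_(i+1) - y_i)/h_i = -1, 2, -9.
  1·m_0 + 4·m_1 + 1·m_2 = 6(Δ_1 - Δ_0) = 18
  1·m_1 + 4·m_2 + 1·m_3 = 6(Δ_2 - Δ_1) = -66
Natural end conditions: m_0 = m_3 = 0.
Solving: m_0 = 0, m_1 = 46/5, m_2 = -94/5, m_3 = 0.
On [1, 2], S'(t) = b_2 + 2c_2·(t - 1) + 3d_2·(t - 1)² with b_2 = Δ_2 - h_2(2m_2 + m_3)/6 = -41/15, c_2 = m_2/2 = -47/5, d_2 = (m_3 - m_2)/(6h_2) = 47/15. So S'(2) = -182/15.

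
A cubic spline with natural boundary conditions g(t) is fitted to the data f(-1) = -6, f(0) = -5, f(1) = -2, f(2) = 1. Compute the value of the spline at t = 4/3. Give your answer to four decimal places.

-0.9506

Put m_i = g'' at the i-th knot. Here h = (1, 1, 1) and Δ = (1, 3, 3), so the interior equations h_(i-1)·m_(i-1) + 2(h_(i-1)+h_i)·m_i + h_i·m_(i+1) = 6(Δ_i − Δ_(i-1)) read
  1·m_0 + 4·m_1 + 1·m_2 = 6(Δ_1 - Δ_0) = 12
  1·m_1 + 4·m_2 + 1·m_3 = 6(Δ_2 - Δ_1) = 0
Natural end conditions: m_0 = m_3 = 0.
Forward elimination and back-substitution give m_0 = 0, m_1 = 16/5, m_2 = -4/5, m_3 = 0.
On [1, 2], g(t) = -2 + 49/15·(t - 1) - 2/5·(t - 1)² + 2/15·(t - 1)³.
With (t - 1) = 1/3: g(4/3) = -77/81.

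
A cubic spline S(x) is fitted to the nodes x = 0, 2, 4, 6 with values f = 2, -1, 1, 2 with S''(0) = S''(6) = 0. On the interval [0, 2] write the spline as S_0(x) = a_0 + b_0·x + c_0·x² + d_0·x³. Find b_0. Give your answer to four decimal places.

Put σ_i = S'' at the i-th knot. Here h = (2, 2, 2) and Δ = (-3/2, 1, 1/2), so the interior equations h_(i-1)·σ_(i-1) + 2(h_(i-1)+h_i)·σ_i + h_i·σ_(i+1) = 6(Δ_i − Δ_(i-1)) read
  2·σ_0 + 8·σ_1 + 2·σ_2 = 6(Δ_1 - Δ_0) = 15
  2·σ_1 + 8·σ_2 + 2·σ_3 = 6(Δ_2 - Δ_1) = -3
Natural end conditions: σ_0 = σ_3 = 0.
Forward elimination and back-substitution give σ_0 = 0, σ_1 = 21/10, σ_2 = -9/10, σ_3 = 0.
On [0, 2], with S_0(x) = a_0 + b_0·x + c_0·x² + d_0·x³: c_0 = σ_0/2 = 0, d_0 = (σ_1 - σ_0)/(6h_0) = 7/40, b_0 = Δ_0 - h_0(2σ_0 + σ_1)/6 = -11/5.

-2.2000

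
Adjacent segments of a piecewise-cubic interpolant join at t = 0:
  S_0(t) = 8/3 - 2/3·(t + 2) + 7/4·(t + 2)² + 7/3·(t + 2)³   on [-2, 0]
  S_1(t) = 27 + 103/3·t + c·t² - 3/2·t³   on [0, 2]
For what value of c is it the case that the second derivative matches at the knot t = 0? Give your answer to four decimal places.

S_0''(t) = 7/2 + 14·(t + 2), so S_0''(0) = 63/2. On the right, S_1''(0) = 2c, so c = 63/4.

15.7500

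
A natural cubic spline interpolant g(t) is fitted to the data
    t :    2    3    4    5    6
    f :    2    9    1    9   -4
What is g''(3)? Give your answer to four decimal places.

Let M_i = g''(x_i). Step sizes h_i = 1, 1, 1, 1; slopes of the chords Δ_i = (y_(i+1) - y_i)/h_i = 7, -8, 8, -13.
  1·M_0 + 4·M_1 + 1·M_2 = 6(Δ_1 - Δ_0) = -90
  1·M_1 + 4·M_2 + 1·M_3 = 6(Δ_2 - Δ_1) = 96
  1·M_2 + 4·M_3 + 1·M_4 = 6(Δ_3 - Δ_2) = -126
Natural end conditions: M_0 = M_4 = 0.
Solving: M_0 = 0, M_1 = -465/14, M_2 = 300/7, M_3 = -591/14, M_4 = 0.

-33.2143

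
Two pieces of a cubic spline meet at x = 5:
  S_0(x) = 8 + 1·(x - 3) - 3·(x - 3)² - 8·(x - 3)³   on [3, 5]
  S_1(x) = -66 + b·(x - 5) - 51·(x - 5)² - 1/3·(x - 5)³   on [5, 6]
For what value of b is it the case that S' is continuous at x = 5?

S_0'(x) = 1 - 6·(x - 3) - 24·(x - 3)², so S_0'(5) = -107. On the right, S_1'(5) = b, so b = -107.

-107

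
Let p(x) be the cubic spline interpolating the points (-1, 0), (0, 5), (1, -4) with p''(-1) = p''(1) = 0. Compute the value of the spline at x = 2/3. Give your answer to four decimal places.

Let M_i = p''(x_i). Step sizes h_i = 1, 1; slopes of the chords Δ_i = (y_(i+1) - y_i)/h_i = 5, -9.
  1·M_0 + 4·M_1 + 1·M_2 = 6(Δ_1 - Δ_0) = -84
Natural end conditions: M_0 = M_2 = 0.
Hence M_0 = 0, M_1 = -21, M_2 = 0.
On [0, 1], p(x) = 5 - 2·x - 21/2·x² + 7/2·x³.
With x = 2/3: p(2/3) = 1/27.

0.0370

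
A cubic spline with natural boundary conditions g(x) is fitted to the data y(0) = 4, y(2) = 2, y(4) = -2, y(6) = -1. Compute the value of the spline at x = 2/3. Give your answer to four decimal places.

Let m_i = g''(x_i). Step sizes h_i = 2, 2, 2; slopes of the chords Δ_i = (y_(i+1) - y_i)/h_i = -1, -2, 1/2.
  2·m_0 + 8·m_1 + 2·m_2 = 6(Δ_1 - Δ_0) = -6
  2·m_1 + 8·m_2 + 2·m_3 = 6(Δ_2 - Δ_1) = 15
Natural end conditions: m_0 = m_3 = 0.
Solving: m_0 = 0, m_1 = -13/10, m_2 = 11/5, m_3 = 0.
On [0, 2], g(x) = 4 - 17/30·x + 0·x² - 13/120·x³.
With x = 2/3: g(2/3) = 1454/405.

3.5901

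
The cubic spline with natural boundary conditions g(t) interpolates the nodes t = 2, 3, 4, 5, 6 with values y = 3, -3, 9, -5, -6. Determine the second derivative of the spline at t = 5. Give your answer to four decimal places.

With M_i denoting the second derivative at x_i, h_i = 1, 1, 1, 1, and Δ_i = (y_(i+1) − y_i)/h_i = -6, 12, -14, -1:
  1·M_0 + 4·M_1 + 1·M_2 = 6(Δ_1 - Δ_0) = 108
  1·M_1 + 4·M_2 + 1·M_3 = 6(Δ_2 - Δ_1) = -156
  1·M_2 + 4·M_3 + 1·M_4 = 6(Δ_3 - Δ_2) = 78
Natural end conditions: M_0 = M_4 = 0.
Solving the tridiagonal system: M_0 = 0, M_1 = 1161/28, M_2 = -405/7, M_3 = 951/28, M_4 = 0.

33.9643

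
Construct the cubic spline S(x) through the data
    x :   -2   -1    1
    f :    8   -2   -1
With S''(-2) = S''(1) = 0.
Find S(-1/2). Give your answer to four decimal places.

With σ_i denoting the second derivative at x_i, h_i = 1, 2, and Δ_i = (y_(i+1) − y_i)/h_i = -10, 1/2:
  1·σ_0 + 6·σ_1 + 2·σ_2 = 6(Δ_1 - Δ_0) = 63
Natural end conditions: σ_0 = σ_2 = 0.
Forward elimination and back-substitution give σ_0 = 0, σ_1 = 21/2, σ_2 = 0.
On [-1, 1], S(x) = -2 - 13/2·(x + 1) + 21/4·(x + 1)² - 7/8·(x + 1)³.
With (x + 1) = 1/2: S(-1/2) = -259/64.

-4.0469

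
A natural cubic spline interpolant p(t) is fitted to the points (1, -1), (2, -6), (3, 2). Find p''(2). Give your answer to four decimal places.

Let σ_i = p''(x_i). Step sizes h_i = 1, 1; slopes of the chords Δ_i = (y_(i+1) - y_i)/h_i = -5, 8.
  1·σ_0 + 4·σ_1 + 1·σ_2 = 6(Δ_1 - Δ_0) = 78
Natural end conditions: σ_0 = σ_2 = 0.
Solving the tridiagonal system: σ_0 = 0, σ_1 = 39/2, σ_2 = 0.

19.5000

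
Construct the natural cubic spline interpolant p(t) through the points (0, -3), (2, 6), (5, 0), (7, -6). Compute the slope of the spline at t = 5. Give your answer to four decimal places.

-3.4176

Write M_i for p''(x_i). With h_i = 2, 3, 2 and divided differences Δ_i = 9/2, -2, -3, the continuity of p' gives the tridiagonal system
  2·M_0 + 10·M_1 + 3·M_2 = 6(Δ_1 - Δ_0) = -39
  3·M_1 + 10·M_2 + 2·M_3 = 6(Δ_2 - Δ_1) = -6
Natural end conditions: M_0 = M_3 = 0.
Forward elimination and back-substitution give M_0 = 0, M_1 = -372/91, M_2 = 57/91, M_3 = 0.
On [5, 7], p'(t) = b_2 + 2c_2·(t - 5) + 3d_2·(t - 5)² with b_2 = Δ_2 - h_2(2M_2 + M_3)/6 = -311/91, c_2 = M_2/2 = 57/182, d_2 = (M_3 - M_2)/(6h_2) = -19/364. So p'(5) = -311/91.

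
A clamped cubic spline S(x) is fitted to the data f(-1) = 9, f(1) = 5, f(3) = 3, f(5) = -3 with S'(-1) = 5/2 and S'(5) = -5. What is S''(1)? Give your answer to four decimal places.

With M_i denoting the second derivative at x_i, h_i = 2, 2, 2, and Δ_i = (y_(i+1) − y_i)/h_i = -2, -1, -3:
  2·M_0 + 8·M_1 + 2·M_2 = 6(Δ_1 - Δ_0) = 6
  2·M_1 + 8·M_2 + 2·M_3 = 6(Δ_2 - Δ_1) = -12
Clamped end conditions give two more equations: 2h_0·M_0 + h_0·M_1 = 6(Δ_0 - S'(-1)) = -27 and h_2·M_2 + 2h_2·M_3 = 6(S'(5) - Δ_2) = -12.
Solving the tridiagonal system: M_0 = -42/5, M_1 = 33/10, M_2 = -9/5, M_3 = -21/10.

3.3000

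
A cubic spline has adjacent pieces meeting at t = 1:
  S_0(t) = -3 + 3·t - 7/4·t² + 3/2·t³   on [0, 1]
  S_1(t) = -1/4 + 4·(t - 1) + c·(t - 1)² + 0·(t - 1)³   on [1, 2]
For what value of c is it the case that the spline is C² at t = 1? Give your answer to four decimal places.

2.7500

S_0''(t) = -7/2 + 9·t, so S_0''(1) = 11/2. On the right, S_1''(1) = 2c, so c = 11/4.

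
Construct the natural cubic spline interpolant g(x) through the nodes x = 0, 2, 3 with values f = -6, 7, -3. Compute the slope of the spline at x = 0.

Write m_i for g''(x_i). With h_i = 2, 1 and divided differences Δ_i = 13/2, -10, the continuity of g' gives the tridiagonal system
  2·m_0 + 6·m_1 + 1·m_2 = 6(Δ_1 - Δ_0) = -99
Natural end conditions: m_0 = m_2 = 0.
Hence m_0 = 0, m_1 = -33/2, m_2 = 0.
On [0, 2], g'(x) = b_0 + 2c_0·x + 3d_0·x² with b_0 = Δ_0 - h_0(2m_0 + m_1)/6 = 12, c_0 = m_0/2 = 0, d_0 = (m_1 - m_0)/(6h_0) = -11/8. So g'(0) = 12.

12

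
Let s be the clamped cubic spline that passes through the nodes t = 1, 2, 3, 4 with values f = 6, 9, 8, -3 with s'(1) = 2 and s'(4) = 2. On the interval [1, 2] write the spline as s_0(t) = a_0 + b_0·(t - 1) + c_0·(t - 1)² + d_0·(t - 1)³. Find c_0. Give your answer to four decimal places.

1.4000

Write σ_i for s''(x_i). With h_i = 1, 1, 1 and divided differences Δ_i = 3, -1, -11, the continuity of s' gives the tridiagonal system
  1·σ_0 + 4·σ_1 + 1·σ_2 = 6(Δ_1 - Δ_0) = -24
  1·σ_1 + 4·σ_2 + 1·σ_3 = 6(Δ_2 - Δ_1) = -60
Clamped end conditions give two more equations: 2h_0·σ_0 + h_0·σ_1 = 6(Δ_0 - s'(1)) = 6 and h_2·σ_2 + 2h_2·σ_3 = 6(s'(4) - Δ_2) = 78.
Hence σ_0 = 14/5, σ_1 = 2/5, σ_2 = -142/5, σ_3 = 266/5.
On [1, 2], with s_0(t) = a_0 + b_0·(t - 1) + c_0·(t - 1)² + d_0·(t - 1)³: c_0 = σ_0/2 = 7/5, d_0 = (σ_1 - σ_0)/(6h_0) = -2/5, b_0 = Δ_0 - h_0(2σ_0 + σ_1)/6 = 2.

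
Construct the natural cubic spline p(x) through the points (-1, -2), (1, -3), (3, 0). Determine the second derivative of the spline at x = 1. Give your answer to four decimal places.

1.5000

Let m_i = p''(x_i). Step sizes h_i = 2, 2; slopes of the chords Δ_i = (y_(i+1) - y_i)/h_i = -1/2, 3/2.
  2·m_0 + 8·m_1 + 2·m_2 = 6(Δ_1 - Δ_0) = 12
Natural end conditions: m_0 = m_2 = 0.
Solving: m_0 = 0, m_1 = 3/2, m_2 = 0.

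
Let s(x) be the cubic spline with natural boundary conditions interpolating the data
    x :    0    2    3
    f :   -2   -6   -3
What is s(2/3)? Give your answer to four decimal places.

With M_i denoting the second derivative at x_i, h_i = 2, 1, and Δ_i = (y_(i+1) − y_i)/h_i = -2, 3:
  2·M_0 + 6·M_1 + 1·M_2 = 6(Δ_1 - Δ_0) = 30
Natural end conditions: M_0 = M_2 = 0.
Solving the tridiagonal system: M_0 = 0, M_1 = 5, M_2 = 0.
On [0, 2], s(x) = -2 - 11/3·x + 0·x² + 5/12·x³.
With x = 2/3: s(2/3) = -350/81.

-4.3210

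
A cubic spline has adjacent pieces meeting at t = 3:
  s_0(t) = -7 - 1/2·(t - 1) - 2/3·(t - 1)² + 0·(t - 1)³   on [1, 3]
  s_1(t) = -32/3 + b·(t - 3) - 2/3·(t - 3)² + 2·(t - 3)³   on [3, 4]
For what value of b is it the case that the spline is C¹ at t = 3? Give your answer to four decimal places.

s_0'(t) = -1/2 - 4/3·(t - 1) + 0·(t - 1)², so s_0'(3) = -19/6. On the right, s_1'(3) = b, so b = -19/6.

-3.1667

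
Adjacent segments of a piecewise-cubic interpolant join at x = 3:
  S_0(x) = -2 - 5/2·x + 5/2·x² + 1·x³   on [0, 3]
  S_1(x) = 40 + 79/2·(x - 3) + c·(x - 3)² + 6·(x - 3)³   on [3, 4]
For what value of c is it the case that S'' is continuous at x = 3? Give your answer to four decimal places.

11.5000

S_0''(x) = 5 + 6·x, so S_0''(3) = 23. On the right, S_1''(3) = 2c, so c = 23/2.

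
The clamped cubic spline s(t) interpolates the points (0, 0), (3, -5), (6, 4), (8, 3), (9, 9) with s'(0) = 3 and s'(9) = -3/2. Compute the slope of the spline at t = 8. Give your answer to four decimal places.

6.3565

Write m_i for s''(x_i). With h_i = 3, 3, 2, 1 and divided differences Δ_i = -5/3, 3, -1/2, 6, the continuity of s' gives the tridiagonal system
  3·m_0 + 12·m_1 + 3·m_2 = 6(Δ_1 - Δ_0) = 28
  3·m_1 + 10·m_2 + 2·m_3 = 6(Δ_2 - Δ_1) = -21
  2·m_2 + 6·m_3 + 1·m_4 = 6(Δ_3 - Δ_2) = 39
Clamped end conditions give two more equations: 2h_0·m_0 + h_0·m_1 = 6(Δ_0 - s'(0)) = -28 and h_3·m_3 + 2h_3·m_4 = 6(s'(9) - Δ_3) = -45.
Solving: m_0 = -1643/216, m_1 = 635/108, m_2 = -1421/216, m_3 = 733/54, m_4 = -3163/108.
On [8, 9], s'(t) = b_3 + 2c_3·(t - 8) + 3d_3·(t - 8)² with b_3 = Δ_3 - h_3(2m_3 + m_4)/6 = 1373/216, c_3 = m_3/2 = 733/108, d_3 = (m_4 - m_3)/(6h_3) = -1543/216. So s'(8) = 1373/216.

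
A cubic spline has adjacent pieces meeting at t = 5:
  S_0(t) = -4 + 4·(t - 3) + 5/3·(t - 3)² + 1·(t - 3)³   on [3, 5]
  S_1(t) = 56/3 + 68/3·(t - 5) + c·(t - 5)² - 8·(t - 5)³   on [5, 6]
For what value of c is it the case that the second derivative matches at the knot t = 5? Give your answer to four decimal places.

7.6667

S_0''(t) = 10/3 + 6·(t - 3), so S_0''(5) = 46/3. On the right, S_1''(5) = 2c, so c = 23/3.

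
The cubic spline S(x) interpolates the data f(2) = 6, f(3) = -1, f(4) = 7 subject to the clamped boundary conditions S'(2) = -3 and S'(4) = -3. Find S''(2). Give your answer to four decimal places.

-34.5000

Put m_i = S'' at the i-th knot. Here h = (1, 1) and Δ = (-7, 8), so the interior equations h_(i-1)·m_(i-1) + 2(h_(i-1)+h_i)·m_i + h_i·m_(i+1) = 6(Δ_i − Δ_(i-1)) read
  1·m_0 + 4·m_1 + 1·m_2 = 6(Δ_1 - Δ_0) = 90
Clamped end conditions give two more equations: 2h_0·m_0 + h_0·m_1 = 6(Δ_0 - S'(2)) = -24 and h_1·m_1 + 2h_1·m_2 = 6(S'(4) - Δ_1) = -66.
Solving: m_0 = -69/2, m_1 = 45, m_2 = -111/2.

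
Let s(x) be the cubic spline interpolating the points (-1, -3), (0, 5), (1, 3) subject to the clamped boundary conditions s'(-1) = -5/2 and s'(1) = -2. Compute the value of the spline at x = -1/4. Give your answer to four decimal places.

2.8418

Put M_i = s'' at the i-th knot. Here h = (1, 1) and Δ = (8, -2), so the interior equations h_(i-1)·M_(i-1) + 2(h_(i-1)+h_i)·M_i + h_i·M_(i+1) = 6(Δ_i − Δ_(i-1)) read
  1·M_0 + 4·M_1 + 1·M_2 = 6(Δ_1 - Δ_0) = -60
Clamped end conditions give two more equations: 2h_0·M_0 + h_0·M_1 = 6(Δ_0 - s'(-1)) = 63 and h_1·M_1 + 2h_1·M_2 = 6(s'(1) - Δ_1) = 0.
Solving: M_0 = 187/4, M_1 = -61/2, M_2 = 61/4.
On [-1, 0], s(x) = -3 - 5/2·(x + 1) + 187/8·(x + 1)² - 103/8·(x + 1)³.
With (x + 1) = 3/4: s(-1/4) = 1455/512.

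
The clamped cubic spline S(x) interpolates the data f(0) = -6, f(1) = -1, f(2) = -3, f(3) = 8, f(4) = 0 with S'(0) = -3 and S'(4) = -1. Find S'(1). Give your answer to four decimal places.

1.4643

Put M_i = S'' at the i-th knot. Here h = (1, 1, 1, 1) and Δ = (5, -2, 11, -8), so the interior equations h_(i-1)·M_(i-1) + 2(h_(i-1)+h_i)·M_i + h_i·M_(i+1) = 6(Δ_i − Δ_(i-1)) read
  1·M_0 + 4·M_1 + 1·M_2 = 6(Δ_1 - Δ_0) = -42
  1·M_1 + 4·M_2 + 1·M_3 = 6(Δ_2 - Δ_1) = 78
  1·M_2 + 4·M_3 + 1·M_4 = 6(Δ_3 - Δ_2) = -114
Clamped end conditions give two more equations: 2h_0·M_0 + h_0·M_1 = 6(Δ_0 - S'(0)) = 48 and h_3·M_3 + 2h_3·M_4 = 6(S'(4) - Δ_3) = 42.
Solving: M_0 = 547/14, M_1 = -211/7, M_2 = 79/2, M_3 = -349/7, M_4 = 643/14.
On [1, 2], S'(x) = b_1 + 2c_1·(x - 1) + 3d_1·(x - 1)² with b_1 = Δ_1 - h_1(2M_1 + M_2)/6 = 41/28, c_1 = M_1/2 = -211/14, d_1 = (M_2 - M_1)/(6h_1) = 325/28. So S'(1) = 41/28.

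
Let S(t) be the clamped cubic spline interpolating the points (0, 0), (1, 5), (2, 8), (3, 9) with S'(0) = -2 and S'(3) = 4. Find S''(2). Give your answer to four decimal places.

-3.6000

With M_i denoting the second derivative at x_i, h_i = 1, 1, 1, and Δ_i = (y_(i+1) − y_i)/h_i = 5, 3, 1:
  1·M_0 + 4·M_1 + 1·M_2 = 6(Δ_1 - Δ_0) = -12
  1·M_1 + 4·M_2 + 1·M_3 = 6(Δ_2 - Δ_1) = -12
Clamped end conditions give two more equations: 2h_0·M_0 + h_0·M_1 = 6(Δ_0 - S'(0)) = 42 and h_2·M_2 + 2h_2·M_3 = 6(S'(3) - Δ_2) = 18.
Solving the tridiagonal system: M_0 = 126/5, M_1 = -42/5, M_2 = -18/5, M_3 = 54/5.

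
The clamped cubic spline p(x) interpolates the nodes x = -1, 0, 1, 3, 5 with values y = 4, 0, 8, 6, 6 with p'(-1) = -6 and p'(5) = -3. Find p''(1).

-15

Write M_i for p''(x_i). With h_i = 1, 1, 2, 2 and divided differences Δ_i = -4, 8, -1, 0, the continuity of p' gives the tridiagonal system
  1·M_0 + 4·M_1 + 1·M_2 = 6(Δ_1 - Δ_0) = 72
  1·M_1 + 6·M_2 + 2·M_3 = 6(Δ_2 - Δ_1) = -54
  2·M_2 + 8·M_3 + 2·M_4 = 6(Δ_3 - Δ_2) = 6
Clamped end conditions give two more equations: 2h_0·M_0 + h_0·M_1 = 6(Δ_0 - p'(-1)) = 12 and h_3·M_3 + 2h_3·M_4 = 6(p'(5) - Δ_3) = -18.
Hence M_0 = -39/7, M_1 = 162/7, M_2 = -15, M_3 = 45/7, M_4 = -54/7.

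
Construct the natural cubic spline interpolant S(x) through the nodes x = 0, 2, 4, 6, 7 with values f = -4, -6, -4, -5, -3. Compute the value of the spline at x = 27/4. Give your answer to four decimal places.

-3.6300

Put m_i = S'' at the i-th knot. Here h = (2, 2, 2, 1) and Δ = (-1, 1, -1/2, 2), so the interior equations h_(i-1)·m_(i-1) + 2(h_(i-1)+h_i)·m_i + h_i·m_(i+1) = 6(Δ_i − Δ_(i-1)) read
  2·m_0 + 8·m_1 + 2·m_2 = 6(Δ_1 - Δ_0) = 12
  2·m_1 + 8·m_2 + 2·m_3 = 6(Δ_2 - Δ_1) = -9
  2·m_2 + 6·m_3 + 1·m_4 = 6(Δ_3 - Δ_2) = 15
Natural end conditions: m_0 = m_4 = 0.
Solving the tridiagonal system: m_0 = 0, m_1 = 87/41, m_2 = -102/41, m_3 = 273/82, m_4 = 0.
On [6, 7], S(x) = -5 + 73/82·(x - 6) + 273/164·(x - 6)² - 91/164·(x - 6)³.
With (x - 6) = 3/4: S(27/4) = -38101/10496.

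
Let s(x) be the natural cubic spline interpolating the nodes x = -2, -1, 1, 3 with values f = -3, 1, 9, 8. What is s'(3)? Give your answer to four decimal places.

-1.7273

Put M_i = s'' at the i-th knot. Here h = (1, 2, 2) and Δ = (4, 4, -1/2), so the interior equations h_(i-1)·M_(i-1) + 2(h_(i-1)+h_i)·M_i + h_i·M_(i+1) = 6(Δ_i − Δ_(i-1)) read
  1·M_0 + 6·M_1 + 2·M_2 = 6(Δ_1 - Δ_0) = 0
  2·M_1 + 8·M_2 + 2·M_3 = 6(Δ_2 - Δ_1) = -27
Natural end conditions: M_0 = M_3 = 0.
Solving: M_0 = 0, M_1 = 27/22, M_2 = -81/22, M_3 = 0.
On [1, 3], s'(x) = b_2 + 2c_2·(x - 1) + 3d_2·(x - 1)² with b_2 = Δ_2 - h_2(2M_2 + M_3)/6 = 43/22, c_2 = M_2/2 = -81/44, d_2 = (M_3 - M_2)/(6h_2) = 27/88. So s'(3) = -19/11.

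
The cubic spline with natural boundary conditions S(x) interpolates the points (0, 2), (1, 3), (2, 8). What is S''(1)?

6

Write m_i for S''(x_i). With h_i = 1, 1 and divided differences Δ_i = 1, 5, the continuity of S' gives the tridiagonal system
  1·m_0 + 4·m_1 + 1·m_2 = 6(Δ_1 - Δ_0) = 24
Natural end conditions: m_0 = m_2 = 0.
Solving: m_0 = 0, m_1 = 6, m_2 = 0.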